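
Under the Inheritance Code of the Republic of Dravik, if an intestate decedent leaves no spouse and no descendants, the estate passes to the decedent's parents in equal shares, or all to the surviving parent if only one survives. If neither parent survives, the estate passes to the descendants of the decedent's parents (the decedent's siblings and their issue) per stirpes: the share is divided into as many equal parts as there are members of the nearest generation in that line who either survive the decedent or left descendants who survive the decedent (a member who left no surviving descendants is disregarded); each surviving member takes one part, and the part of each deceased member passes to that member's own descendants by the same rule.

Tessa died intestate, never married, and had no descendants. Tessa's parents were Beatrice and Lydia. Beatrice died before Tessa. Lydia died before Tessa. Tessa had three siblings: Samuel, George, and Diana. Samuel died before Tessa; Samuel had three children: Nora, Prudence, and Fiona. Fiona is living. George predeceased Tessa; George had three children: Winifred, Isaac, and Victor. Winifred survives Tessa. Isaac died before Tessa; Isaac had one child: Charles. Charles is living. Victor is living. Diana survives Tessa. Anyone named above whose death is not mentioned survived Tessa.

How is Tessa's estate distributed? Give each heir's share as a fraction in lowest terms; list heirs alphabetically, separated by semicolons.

Charles 1/9; Diana 1/3; Fiona 1/9; Nora 1/9; Prudence 1/9; Victor 1/9; Winifred 1/9

Neither parent survives and there are no descendants, so the estate passes to Tessa's siblings and their issue per stirpes.
The estate is divided into 3 equal shares of 1/3 among Samuel, George, Diana.
Samuel predeceased; the 1/3 allotted to Samuel's branch passes to Samuel's issue by representation.
The 1/3 is divided into 3 equal shares of 1/9 among Nora, Prudence, Fiona.
Nora is living and takes 1/9.
Prudence is living and takes 1/9.
Fiona is living and takes 1/9.
George predeceased; the 1/3 allotted to George's branch passes to George's issue by representation.
The 1/3 is divided into 3 equal shares of 1/9 among Winifred, Isaac, Victor.
Winifred is living and takes 1/9.
Isaac predeceased; the 1/9 allotted to Isaac's branch passes to Isaac's issue by representation.
Charles is the sole taker at this level and receives the full 1/9.
Victor is living and takes 1/9.
Diana is living and takes 1/3.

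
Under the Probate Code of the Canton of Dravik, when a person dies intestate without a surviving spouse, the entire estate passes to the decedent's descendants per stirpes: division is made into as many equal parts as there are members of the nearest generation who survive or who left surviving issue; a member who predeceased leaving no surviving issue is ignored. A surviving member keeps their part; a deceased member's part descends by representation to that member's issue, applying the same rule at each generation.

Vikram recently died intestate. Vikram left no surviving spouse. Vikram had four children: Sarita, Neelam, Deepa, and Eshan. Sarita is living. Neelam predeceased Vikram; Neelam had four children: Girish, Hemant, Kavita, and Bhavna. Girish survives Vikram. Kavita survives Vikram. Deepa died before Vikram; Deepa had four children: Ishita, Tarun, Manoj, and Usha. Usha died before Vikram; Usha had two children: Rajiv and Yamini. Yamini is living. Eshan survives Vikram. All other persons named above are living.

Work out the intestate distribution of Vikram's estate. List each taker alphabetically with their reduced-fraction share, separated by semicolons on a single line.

There is no surviving spouse, so the entire estate passes to Vikram's descendants per stirpes.
The estate is divided into 4 equal shares of 1/4 among Sarita, Neelam, Deepa, Eshan.
Sarita is living and takes 1/4.
Neelam predeceased; the 1/4 allotted to Neelam's branch passes to Neelam's issue by representation.
The 1/4 is divided into 4 equal shares of 1/16 among Girish, Hemant, Kavita, Bhavna.
Girish is living and takes 1/16.
Hemant is living and takes 1/16.
Kavita is living and takes 1/16.
Bhavna is living and takes 1/16.
Deepa predeceased; the 1/4 allotted to Deepa's branch passes to Deepa's issue by representation.
The 1/4 is divided into 4 equal shares of 1/16 among Ishita, Tarun, Manoj, Usha.
Ishita is living and takes 1/16.
Tarun is living and takes 1/16.
Manoj is living and takes 1/16.
Usha predeceased; the 1/16 allotted to Usha's branch passes to Usha's issue by representation.
The 1/16 is divided into 2 equal shares of 1/32 among Rajiv, Yamini.
Rajiv is living and takes 1/32.
Yamini is living and takes 1/32.
Eshan is living and takes 1/4.

Bhavna 1/16; Eshan 1/4; Girish 1/16; Hemant 1/16; Ishita 1/16; Kavita 1/16; Manoj 1/16; Rajiv 1/32; Sarita 1/4; Tarun 1/16; Yamini 1/32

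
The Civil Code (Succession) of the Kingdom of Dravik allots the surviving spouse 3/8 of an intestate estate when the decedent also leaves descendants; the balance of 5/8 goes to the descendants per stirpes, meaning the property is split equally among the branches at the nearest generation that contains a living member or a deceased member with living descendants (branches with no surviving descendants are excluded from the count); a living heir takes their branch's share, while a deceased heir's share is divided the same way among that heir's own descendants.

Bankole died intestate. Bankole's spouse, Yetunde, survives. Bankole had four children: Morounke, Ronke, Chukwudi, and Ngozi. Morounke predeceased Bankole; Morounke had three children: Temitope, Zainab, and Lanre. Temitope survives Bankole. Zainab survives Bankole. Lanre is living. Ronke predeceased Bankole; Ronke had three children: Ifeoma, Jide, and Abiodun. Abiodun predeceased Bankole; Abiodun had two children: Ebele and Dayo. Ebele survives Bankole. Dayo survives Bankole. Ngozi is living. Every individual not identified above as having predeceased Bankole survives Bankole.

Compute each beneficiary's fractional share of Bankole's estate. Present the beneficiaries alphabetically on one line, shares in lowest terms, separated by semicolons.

Chukwudi 5/32; Dayo 5/192; Ebele 5/192; Ifeoma 5/96; Jide 5/96; Lanre 5/96; Ngozi 5/32; Temitope 5/96; Yetunde 3/8; Zainab 5/96

Yetunde, as surviving spouse, takes 3/8.
The remaining 5/8 passes to Bankole's descendants per stirpes.
The 5/8 is divided into 4 equal shares of 5/32 among Morounke, Ronke, Chukwudi, Ngozi.
Morounke predeceased; the 5/32 allotted to Morounke's branch passes to Morounke's issue by representation.
The 5/32 is divided into 3 equal shares of 5/96 among Temitope, Zainab, Lanre.
Temitope is living and takes 5/96.
Zainab is living and takes 5/96.
Lanre is living and takes 5/96.
Ronke predeceased; the 5/32 allotted to Ronke's branch passes to Ronke's issue by representation.
The 5/32 is divided into 3 equal shares of 5/96 among Ifeoma, Jide, Abiodun.
Ifeoma is living and takes 5/96.
Jide is living and takes 5/96.
Abiodun predeceased; the 5/96 allotted to Abiodun's branch passes to Abiodun's issue by representation.
The 5/96 is divided into 2 equal shares of 5/192 among Ebele, Dayo.
Ebele is living and takes 5/192.
Dayo is living and takes 5/192.
Chukwudi is living and takes 5/32.
Ngozi is living and takes 5/32.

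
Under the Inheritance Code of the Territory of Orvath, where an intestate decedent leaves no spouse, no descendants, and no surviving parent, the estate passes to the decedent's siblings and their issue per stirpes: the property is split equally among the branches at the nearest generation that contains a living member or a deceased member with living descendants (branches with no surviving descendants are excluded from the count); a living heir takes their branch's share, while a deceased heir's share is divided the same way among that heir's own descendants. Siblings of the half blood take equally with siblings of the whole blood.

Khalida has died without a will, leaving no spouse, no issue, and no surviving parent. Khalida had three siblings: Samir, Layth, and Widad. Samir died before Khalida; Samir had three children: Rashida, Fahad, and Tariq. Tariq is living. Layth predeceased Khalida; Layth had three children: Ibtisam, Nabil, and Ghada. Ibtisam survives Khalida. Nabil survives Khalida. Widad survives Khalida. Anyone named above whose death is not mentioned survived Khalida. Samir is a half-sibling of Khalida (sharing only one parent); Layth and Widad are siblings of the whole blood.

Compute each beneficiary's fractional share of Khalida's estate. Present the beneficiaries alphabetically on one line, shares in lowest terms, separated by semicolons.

No spouse, descendants, or parent survives, so the estate passes to Khalida's siblings per stirpes.
Half-blood and whole-blood siblings take equally under the stated rule.
The estate is divided into 3 equal shares of 1/3 among Samir, Layth, Widad.
Samir predeceased; the 1/3 allotted to Samir's branch passes to Samir's issue by representation.
The 1/3 is divided into 3 equal shares of 1/9 among Rashida, Fahad, Tariq.
Rashida is living and takes 1/9.
Fahad is living and takes 1/9.
Tariq is living and takes 1/9.
Layth predeceased; the 1/3 allotted to Layth's branch passes to Layth's issue by representation.
The 1/3 is divided into 3 equal shares of 1/9 among Ibtisam, Nabil, Ghada.
Ibtisam is living and takes 1/9.
Nabil is living and takes 1/9.
Ghada is living and takes 1/9.
Widad is living and takes 1/3.

Fahad 1/9; Ghada 1/9; Ibtisam 1/9; Nabil 1/9; Rashida 1/9; Tariq 1/9; Widad 1/3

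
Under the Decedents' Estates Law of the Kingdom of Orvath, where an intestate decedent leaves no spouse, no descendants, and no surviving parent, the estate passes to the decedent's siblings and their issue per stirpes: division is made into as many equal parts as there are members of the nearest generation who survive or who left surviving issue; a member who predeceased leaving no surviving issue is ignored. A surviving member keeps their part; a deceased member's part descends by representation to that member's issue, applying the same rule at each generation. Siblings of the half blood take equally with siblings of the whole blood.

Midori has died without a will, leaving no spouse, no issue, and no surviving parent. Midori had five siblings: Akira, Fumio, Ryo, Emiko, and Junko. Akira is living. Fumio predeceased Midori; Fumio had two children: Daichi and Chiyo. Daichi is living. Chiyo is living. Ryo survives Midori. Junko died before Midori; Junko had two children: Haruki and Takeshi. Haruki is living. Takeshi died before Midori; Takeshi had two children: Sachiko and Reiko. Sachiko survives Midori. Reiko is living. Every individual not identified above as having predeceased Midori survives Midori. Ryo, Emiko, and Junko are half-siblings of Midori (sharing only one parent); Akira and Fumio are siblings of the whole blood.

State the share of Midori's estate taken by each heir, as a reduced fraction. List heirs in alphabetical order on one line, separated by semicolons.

Akira 1/5; Chiyo 1/10; Daichi 1/10; Emiko 1/5; Haruki 1/10; Reiko 1/20; Ryo 1/5; Sachiko 1/20

No spouse, descendants, or parent survives, so the estate passes to Midori's siblings per stirpes.
Half-blood and whole-blood siblings take equally under the stated rule.
The estate is divided into 5 equal shares of 1/5 among Akira, Fumio, Ryo, Emiko, Junko.
Akira is living and takes 1/5.
Fumio predeceased; the 1/5 allotted to Fumio's branch passes to Fumio's issue by representation.
The 1/5 is divided into 2 equal shares of 1/10 among Daichi, Chiyo.
Daichi is living and takes 1/10.
Chiyo is living and takes 1/10.
Ryo is living and takes 1/5.
Emiko is living and takes 1/5.
Junko predeceased; the 1/5 allotted to Junko's branch passes to Junko's issue by representation.
The 1/5 is divided into 2 equal shares of 1/10 among Haruki, Takeshi.
Haruki is living and takes 1/10.
Takeshi predeceased; the 1/10 allotted to Takeshi's branch passes to Takeshi's issue by representation.
The 1/10 is divided into 2 equal shares of 1/20 among Sachiko, Reiko.
Sachiko is living and takes 1/20.
Reiko is living and takes 1/20.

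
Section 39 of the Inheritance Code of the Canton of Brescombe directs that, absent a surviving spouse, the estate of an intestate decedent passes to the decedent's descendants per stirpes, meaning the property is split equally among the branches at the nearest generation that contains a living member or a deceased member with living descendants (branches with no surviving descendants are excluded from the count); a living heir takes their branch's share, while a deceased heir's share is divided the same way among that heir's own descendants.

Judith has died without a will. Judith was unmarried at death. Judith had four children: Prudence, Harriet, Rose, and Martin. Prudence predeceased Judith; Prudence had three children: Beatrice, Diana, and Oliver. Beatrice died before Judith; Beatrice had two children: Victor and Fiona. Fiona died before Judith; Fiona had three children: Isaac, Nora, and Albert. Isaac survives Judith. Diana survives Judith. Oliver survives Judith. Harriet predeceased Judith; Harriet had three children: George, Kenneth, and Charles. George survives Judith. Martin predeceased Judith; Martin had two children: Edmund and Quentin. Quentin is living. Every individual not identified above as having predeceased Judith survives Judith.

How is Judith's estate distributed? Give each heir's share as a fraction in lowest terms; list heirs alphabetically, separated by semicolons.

There is no surviving spouse, so the entire estate passes to Judith's descendants per stirpes.
The estate is divided into 4 equal shares of 1/4 among Prudence, Harriet, Rose, Martin.
Prudence predeceased; the 1/4 allotted to Prudence's branch passes to Prudence's issue by representation.
The 1/4 is divided into 3 equal shares of 1/12 among Beatrice, Diana, Oliver.
Beatrice predeceased; the 1/12 allotted to Beatrice's branch passes to Beatrice's issue by representation.
The 1/12 is divided into 2 equal shares of 1/24 among Victor, Fiona.
Victor is living and takes 1/24.
Fiona predeceased; the 1/24 allotted to Fiona's branch passes to Fiona's issue by representation.
The 1/24 is divided into 3 equal shares of 1/72 among Isaac, Nora, Albert.
Isaac is living and takes 1/72.
Nora is living and takes 1/72.
Albert is living and takes 1/72.
Diana is living and takes 1/12.
Oliver is living and takes 1/12.
Harriet predeceased; the 1/4 allotted to Harriet's branch passes to Harriet's issue by representation.
The 1/4 is divided into 3 equal shares of 1/12 among George, Kenneth, Charles.
George is living and takes 1/12.
Kenneth is living and takes 1/12.
Charles is living and takes 1/12.
Rose is living and takes 1/4.
Martin predeceased; the 1/4 allotted to Martin's branch passes to Martin's issue by representation.
The 1/4 is divided into 2 equal shares of 1/8 among Edmund, Quentin.
Edmund is living and takes 1/8.
Quentin is living and takes 1/8.

Albert 1/72; Charles 1/12; Diana 1/12; Edmund 1/8; George 1/12; Isaac 1/72; Kenneth 1/12; Nora 1/72; Oliver 1/12; Quentin 1/8; Rose 1/4; Victor 1/24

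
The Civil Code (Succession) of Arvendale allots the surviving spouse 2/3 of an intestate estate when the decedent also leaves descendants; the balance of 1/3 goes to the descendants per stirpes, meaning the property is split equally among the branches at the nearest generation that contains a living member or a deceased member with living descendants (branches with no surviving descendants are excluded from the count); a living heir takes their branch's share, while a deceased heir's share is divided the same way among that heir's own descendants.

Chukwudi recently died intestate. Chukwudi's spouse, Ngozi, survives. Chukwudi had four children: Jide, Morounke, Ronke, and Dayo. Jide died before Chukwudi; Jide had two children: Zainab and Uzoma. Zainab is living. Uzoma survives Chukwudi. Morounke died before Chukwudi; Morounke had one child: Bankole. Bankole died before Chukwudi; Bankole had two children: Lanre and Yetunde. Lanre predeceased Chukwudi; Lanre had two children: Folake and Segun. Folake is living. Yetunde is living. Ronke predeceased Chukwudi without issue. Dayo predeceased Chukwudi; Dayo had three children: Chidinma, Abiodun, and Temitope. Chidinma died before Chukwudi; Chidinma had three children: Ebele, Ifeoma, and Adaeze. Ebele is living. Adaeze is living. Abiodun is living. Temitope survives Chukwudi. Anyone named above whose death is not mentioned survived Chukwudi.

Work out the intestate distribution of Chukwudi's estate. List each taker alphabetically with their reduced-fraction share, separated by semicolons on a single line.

Abiodun 1/27; Adaeze 1/81; Ebele 1/81; Folake 1/36; Ifeoma 1/81; Ngozi 2/3; Segun 1/36; Temitope 1/27; Uzoma 1/18; Yetunde 1/18; Zainab 1/18

Ngozi, as surviving spouse, takes 2/3.
The remaining 1/3 passes to Chukwudi's descendants per stirpes.
Ronke left no surviving issue, so that branch lapses and is disregarded.
The 1/3 is divided into 3 equal shares of 1/9 among Jide, Morounke, Dayo.
Jide predeceased; the 1/9 allotted to Jide's branch passes to Jide's issue by representation.
The 1/9 is divided into 2 equal shares of 1/18 among Zainab, Uzoma.
Zainab is living and takes 1/18.
Uzoma is living and takes 1/18.
Morounke predeceased; the 1/9 allotted to Morounke's branch passes to Morounke's issue by representation.
Bankole's line is the sole branch at this level, so the full 1/9 passes to Bankole's issue by representation.
The 1/9 is divided into 2 equal shares of 1/18 among Lanre, Yetunde.
Lanre predeceased; the 1/18 allotted to Lanre's branch passes to Lanre's issue by representation.
The 1/18 is divided into 2 equal shares of 1/36 among Folake, Segun.
Folake is living and takes 1/36.
Segun is living and takes 1/36.
Yetunde is living and takes 1/18.
Dayo predeceased; the 1/9 allotted to Dayo's branch passes to Dayo's issue by representation.
The 1/9 is divided into 3 equal shares of 1/27 among Chidinma, Abiodun, Temitope.
Chidinma predeceased; the 1/27 allotted to Chidinma's branch passes to Chidinma's issue by representation.
The 1/27 is divided into 3 equal shares of 1/81 among Ebele, Ifeoma, Adaeze.
Ebele is living and takes 1/81.
Ifeoma is living and takes 1/81.
Adaeze is living and takes 1/81.
Abiodun is living and takes 1/27.
Temitope is living and takes 1/27.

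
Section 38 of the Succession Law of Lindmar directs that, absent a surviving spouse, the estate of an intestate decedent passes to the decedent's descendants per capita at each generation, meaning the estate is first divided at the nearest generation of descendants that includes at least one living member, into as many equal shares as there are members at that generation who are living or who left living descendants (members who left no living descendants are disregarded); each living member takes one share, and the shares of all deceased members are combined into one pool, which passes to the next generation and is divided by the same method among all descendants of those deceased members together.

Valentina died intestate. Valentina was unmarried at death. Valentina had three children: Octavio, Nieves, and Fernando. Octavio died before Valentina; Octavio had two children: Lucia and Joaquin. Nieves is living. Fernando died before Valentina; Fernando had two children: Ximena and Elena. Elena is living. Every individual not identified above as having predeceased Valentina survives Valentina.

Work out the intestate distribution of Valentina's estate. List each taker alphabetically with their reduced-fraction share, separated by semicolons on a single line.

There is no surviving spouse, so the entire estate passes to Valentina's descendants per capita at each generation.
At generation 1 (Octavio, Nieves, Fernando) there are 3 shares of (1)/3 = 1/3 each.
Living: Nieves — each takes 1/3.
Deceased: Octavio and Fernando. Their combined 2/3 is pooled and carried to generation 2.
At generation 2 (Lucia, Joaquin, Ximena, Elena) there are 4 shares of (2/3)/4 = 1/6 each.
Living: Lucia, Joaquin, Ximena, and Elena — each takes 1/6.

Elena 1/6; Joaquin 1/6; Lucia 1/6; Nieves 1/3; Ximena 1/6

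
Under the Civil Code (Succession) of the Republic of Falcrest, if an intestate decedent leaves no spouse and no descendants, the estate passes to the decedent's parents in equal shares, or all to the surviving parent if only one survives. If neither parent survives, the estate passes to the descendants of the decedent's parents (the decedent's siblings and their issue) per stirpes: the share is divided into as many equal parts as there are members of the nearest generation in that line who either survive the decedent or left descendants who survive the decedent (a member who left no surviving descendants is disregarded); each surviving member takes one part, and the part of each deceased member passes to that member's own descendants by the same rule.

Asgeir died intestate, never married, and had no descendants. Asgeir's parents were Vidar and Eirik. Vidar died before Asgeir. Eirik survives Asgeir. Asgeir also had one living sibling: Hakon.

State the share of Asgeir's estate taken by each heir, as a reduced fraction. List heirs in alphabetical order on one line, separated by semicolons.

Only one parent, Eirik, survives, so Eirik takes the entire estate. The siblings take nothing because a surviving parent has priority.

Eirik 1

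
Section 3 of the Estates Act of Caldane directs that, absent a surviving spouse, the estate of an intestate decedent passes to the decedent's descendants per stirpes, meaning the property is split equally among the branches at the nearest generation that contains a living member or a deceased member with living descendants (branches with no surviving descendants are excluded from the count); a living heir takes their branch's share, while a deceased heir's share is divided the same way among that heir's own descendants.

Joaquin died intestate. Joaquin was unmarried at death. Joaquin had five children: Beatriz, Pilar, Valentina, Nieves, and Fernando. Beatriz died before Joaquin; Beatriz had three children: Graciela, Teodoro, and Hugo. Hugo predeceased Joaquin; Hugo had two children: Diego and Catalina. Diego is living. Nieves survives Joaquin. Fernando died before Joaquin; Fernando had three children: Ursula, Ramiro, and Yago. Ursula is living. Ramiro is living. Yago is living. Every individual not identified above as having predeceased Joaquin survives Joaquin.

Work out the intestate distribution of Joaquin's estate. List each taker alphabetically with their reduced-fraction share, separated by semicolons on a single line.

Catalina 1/30; Diego 1/30; Graciela 1/15; Nieves 1/5; Pilar 1/5; Ramiro 1/15; Teodoro 1/15; Ursula 1/15; Valentina 1/5; Yago 1/15

There is no surviving spouse, so the entire estate passes to Joaquin's descendants per stirpes.
The estate is divided into 5 equal shares of 1/5 among Beatriz, Pilar, Valentina, Nieves, Fernando.
Beatriz predeceased; the 1/5 allotted to Beatriz's branch passes to Beatriz's issue by representation.
The 1/5 is divided into 3 equal shares of 1/15 among Graciela, Teodoro, Hugo.
Graciela is living and takes 1/15.
Teodoro is living and takes 1/15.
Hugo predeceased; the 1/15 allotted to Hugo's branch passes to Hugo's issue by representation.
The 1/15 is divided into 2 equal shares of 1/30 among Diego, Catalina.
Diego is living and takes 1/30.
Catalina is living and takes 1/30.
Pilar is living and takes 1/5.
Valentina is living and takes 1/5.
Nieves is living and takes 1/5.
Fernando predeceased; the 1/5 allotted to Fernando's branch passes to Fernando's issue by representation.
The 1/5 is divided into 3 equal shares of 1/15 among Ursula, Ramiro, Yago.
Ursula is living and takes 1/15.
Ramiro is living and takes 1/15.
Yago is living and takes 1/15.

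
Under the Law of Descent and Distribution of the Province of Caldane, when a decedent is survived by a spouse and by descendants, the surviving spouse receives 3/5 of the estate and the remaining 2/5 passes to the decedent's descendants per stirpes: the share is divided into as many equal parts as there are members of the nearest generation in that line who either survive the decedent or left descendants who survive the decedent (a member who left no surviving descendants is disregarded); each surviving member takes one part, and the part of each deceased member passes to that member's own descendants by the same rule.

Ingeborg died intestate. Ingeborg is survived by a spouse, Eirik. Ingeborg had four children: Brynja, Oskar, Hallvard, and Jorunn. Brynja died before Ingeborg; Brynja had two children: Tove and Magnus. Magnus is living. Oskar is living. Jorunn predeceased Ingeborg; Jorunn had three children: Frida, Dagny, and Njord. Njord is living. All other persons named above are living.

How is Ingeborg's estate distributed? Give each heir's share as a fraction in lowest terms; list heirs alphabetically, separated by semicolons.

Eirik, as surviving spouse, takes 3/5.
The remaining 2/5 passes to Ingeborg's descendants per stirpes.
The 2/5 is divided into 4 equal shares of 1/10 among Brynja, Oskar, Hallvard, Jorunn.
Brynja predeceased; the 1/10 allotted to Brynja's branch passes to Brynja's issue by representation.
The 1/10 is divided into 2 equal shares of 1/20 among Tove, Magnus.
Tove is living and takes 1/20.
Magnus is living and takes 1/20.
Oskar is living and takes 1/10.
Hallvard is living and takes 1/10.
Jorunn predeceased; the 1/10 allotted to Jorunn's branch passes to Jorunn's issue by representation.
The 1/10 is divided into 3 equal shares of 1/30 among Frida, Dagny, Njord.
Frida is living and takes 1/30.
Dagny is living and takes 1/30.
Njord is living and takes 1/30.

Dagny 1/30; Eirik 3/5; Frida 1/30; Hallvard 1/10; Magnus 1/20; Njord 1/30; Oskar 1/10; Tove 1/20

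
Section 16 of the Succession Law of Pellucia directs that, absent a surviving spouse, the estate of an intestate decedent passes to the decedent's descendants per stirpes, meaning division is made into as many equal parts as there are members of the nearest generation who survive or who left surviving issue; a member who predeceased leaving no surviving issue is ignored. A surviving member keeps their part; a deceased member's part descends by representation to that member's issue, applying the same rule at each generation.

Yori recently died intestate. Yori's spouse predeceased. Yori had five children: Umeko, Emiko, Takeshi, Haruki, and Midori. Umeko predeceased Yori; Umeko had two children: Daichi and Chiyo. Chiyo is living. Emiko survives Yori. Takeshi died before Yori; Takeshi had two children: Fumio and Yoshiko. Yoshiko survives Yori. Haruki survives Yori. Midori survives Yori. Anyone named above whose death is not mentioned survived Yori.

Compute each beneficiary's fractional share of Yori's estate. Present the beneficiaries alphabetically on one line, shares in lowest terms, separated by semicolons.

Chiyo 1/10; Daichi 1/10; Emiko 1/5; Fumio 1/10; Haruki 1/5; Midori 1/5; Yoshiko 1/10

There is no surviving spouse, so the entire estate passes to Yori's descendants per stirpes.
The estate is divided into 5 equal shares of 1/5 among Umeko, Emiko, Takeshi, Haruki, Midori.
Umeko predeceased; the 1/5 allotted to Umeko's branch passes to Umeko's issue by representation.
The 1/5 is divided into 2 equal shares of 1/10 among Daichi, Chiyo.
Daichi is living and takes 1/10.
Chiyo is living and takes 1/10.
Emiko is living and takes 1/5.
Takeshi predeceased; the 1/5 allotted to Takeshi's branch passes to Takeshi's issue by representation.
The 1/5 is divided into 2 equal shares of 1/10 among Fumio, Yoshiko.
Fumio is living and takes 1/10.
Yoshiko is living and takes 1/10.
Haruki is living and takes 1/5.
Midori is living and takes 1/5.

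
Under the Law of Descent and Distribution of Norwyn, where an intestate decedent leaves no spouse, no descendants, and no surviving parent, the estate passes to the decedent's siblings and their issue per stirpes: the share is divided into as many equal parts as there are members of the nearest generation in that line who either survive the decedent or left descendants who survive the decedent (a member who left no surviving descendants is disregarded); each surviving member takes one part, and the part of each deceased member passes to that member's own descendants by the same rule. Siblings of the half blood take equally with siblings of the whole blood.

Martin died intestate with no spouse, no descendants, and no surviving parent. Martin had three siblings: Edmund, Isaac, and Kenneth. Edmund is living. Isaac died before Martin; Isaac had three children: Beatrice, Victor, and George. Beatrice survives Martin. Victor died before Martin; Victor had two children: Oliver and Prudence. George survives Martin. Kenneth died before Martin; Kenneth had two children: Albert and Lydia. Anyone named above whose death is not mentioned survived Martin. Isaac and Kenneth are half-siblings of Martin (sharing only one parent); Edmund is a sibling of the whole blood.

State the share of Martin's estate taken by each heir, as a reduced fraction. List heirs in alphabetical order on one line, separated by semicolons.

Albert 1/6; Beatrice 1/9; Edmund 1/3; George 1/9; Lydia 1/6; Oliver 1/18; Prudence 1/18

No spouse, descendants, or parent survives, so the estate passes to Martin's siblings per stirpes.
Half-blood and whole-blood siblings take equally under the stated rule.
The estate is divided into 3 equal shares of 1/3 among Edmund, Isaac, Kenneth.
Edmund is living and takes 1/3.
Isaac predeceased; the 1/3 allotted to Isaac's branch passes to Isaac's issue by representation.
The 1/3 is divided into 3 equal shares of 1/9 among Beatrice, Victor, George.
Beatrice is living and takes 1/9.
Victor predeceased; the 1/9 allotted to Victor's branch passes to Victor's issue by representation.
The 1/9 is divided into 2 equal shares of 1/18 among Oliver, Prudence.
Oliver is living and takes 1/18.
Prudence is living and takes 1/18.
George is living and takes 1/9.
Kenneth predeceased; the 1/3 allotted to Kenneth's branch passes to Kenneth's issue by representation.
The 1/3 is divided into 2 equal shares of 1/6 among Albert, Lydia.
Albert is living and takes 1/6.
Lydia is living and takes 1/6.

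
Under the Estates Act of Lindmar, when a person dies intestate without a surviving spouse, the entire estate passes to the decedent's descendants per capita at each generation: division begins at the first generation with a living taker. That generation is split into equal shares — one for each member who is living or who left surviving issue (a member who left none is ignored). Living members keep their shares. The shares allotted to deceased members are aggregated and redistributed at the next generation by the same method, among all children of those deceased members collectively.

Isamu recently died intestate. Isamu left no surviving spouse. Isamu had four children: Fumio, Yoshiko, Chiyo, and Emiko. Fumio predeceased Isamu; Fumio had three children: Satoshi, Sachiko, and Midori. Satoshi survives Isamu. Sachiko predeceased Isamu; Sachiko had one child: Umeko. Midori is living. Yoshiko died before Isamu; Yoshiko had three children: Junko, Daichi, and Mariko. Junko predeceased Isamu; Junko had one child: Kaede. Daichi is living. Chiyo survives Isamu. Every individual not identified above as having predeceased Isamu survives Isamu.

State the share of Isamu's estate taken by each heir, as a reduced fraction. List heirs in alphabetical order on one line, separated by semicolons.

Chiyo 1/4; Daichi 1/12; Emiko 1/4; Kaede 1/12; Mariko 1/12; Midori 1/12; Satoshi 1/12; Umeko 1/12

There is no surviving spouse, so the entire estate passes to Isamu's descendants per capita at each generation.
At generation 1 (Fumio, Yoshiko, Chiyo, Emiko) there are 4 shares of (1)/4 = 1/4 each.
Living: Chiyo and Emiko — each takes 1/4.
Deceased: Fumio and Yoshiko. Their combined 1/2 is pooled and carried to generation 2.
At generation 2 (Satoshi, Sachiko, Midori, Junko, Daichi, Mariko) there are 6 shares of (1/2)/6 = 1/12 each.
Living: Satoshi, Midori, Daichi, and Mariko — each takes 1/12.
Deceased: Sachiko and Junko. Their combined 1/6 is pooled and carried to generation 3.
At generation 3 (Umeko, Kaede) there are 2 shares of (1/6)/2 = 1/12 each.
Living: Umeko and Kaede — each takes 1/12.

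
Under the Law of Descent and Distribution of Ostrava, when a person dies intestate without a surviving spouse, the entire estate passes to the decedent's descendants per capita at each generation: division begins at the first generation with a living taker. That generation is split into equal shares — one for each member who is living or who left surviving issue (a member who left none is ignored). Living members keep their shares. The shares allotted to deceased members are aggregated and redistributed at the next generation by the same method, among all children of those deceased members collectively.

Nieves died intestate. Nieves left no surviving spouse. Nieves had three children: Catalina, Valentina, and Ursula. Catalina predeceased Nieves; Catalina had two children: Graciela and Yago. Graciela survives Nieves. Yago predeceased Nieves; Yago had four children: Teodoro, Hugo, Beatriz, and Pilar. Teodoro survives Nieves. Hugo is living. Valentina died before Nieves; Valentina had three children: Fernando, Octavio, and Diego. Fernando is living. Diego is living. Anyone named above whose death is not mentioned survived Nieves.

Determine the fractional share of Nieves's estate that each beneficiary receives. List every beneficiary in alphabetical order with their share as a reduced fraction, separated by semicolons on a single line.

Beatriz 1/30; Diego 2/15; Fernando 2/15; Graciela 2/15; Hugo 1/30; Octavio 2/15; Pilar 1/30; Teodoro 1/30; Ursula 1/3

There is no surviving spouse, so the entire estate passes to Nieves's descendants per capita at each generation.
At generation 1 (Catalina, Valentina, Ursula) there are 3 shares of (1)/3 = 1/3 each.
Living: Ursula — each takes 1/3.
Deceased: Catalina and Valentina. Their combined 2/3 is pooled and carried to generation 2.
At generation 2 (Graciela, Yago, Fernando, Octavio, Diego) there are 5 shares of (2/3)/5 = 2/15 each.
Living: Graciela, Fernando, Octavio, and Diego — each takes 2/15.
Deceased: Yago. That 2/15 share is carried to generation 3.
At generation 3 (Teodoro, Hugo, Beatriz, Pilar) there are 4 shares of (2/15)/4 = 1/30 each.
Living: Teodoro, Hugo, Beatriz, and Pilar — each takes 1/30.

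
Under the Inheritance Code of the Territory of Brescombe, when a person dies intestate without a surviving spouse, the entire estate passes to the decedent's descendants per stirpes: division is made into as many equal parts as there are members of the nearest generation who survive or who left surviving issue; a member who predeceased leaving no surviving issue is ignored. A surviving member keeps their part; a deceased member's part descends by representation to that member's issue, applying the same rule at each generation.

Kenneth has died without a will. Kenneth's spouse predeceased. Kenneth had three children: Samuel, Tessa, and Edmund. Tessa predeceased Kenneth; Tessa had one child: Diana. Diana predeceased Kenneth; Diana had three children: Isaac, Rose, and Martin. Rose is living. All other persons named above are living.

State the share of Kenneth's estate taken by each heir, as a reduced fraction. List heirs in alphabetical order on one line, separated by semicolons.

Edmund 1/3; Isaac 1/9; Martin 1/9; Rose 1/9; Samuel 1/3

There is no surviving spouse, so the entire estate passes to Kenneth's descendants per stirpes.
The estate is divided into 3 equal shares of 1/3 among Samuel, Tessa, Edmund.
Samuel is living and takes 1/3.
Tessa predeceased; the 1/3 allotted to Tessa's branch passes to Tessa's issue by representation.
Diana's line is the sole branch at this level, so the full 1/3 passes to Diana's issue by representation.
The 1/3 is divided into 3 equal shares of 1/9 among Isaac, Rose, Martin.
Isaac is living and takes 1/9.
Rose is living and takes 1/9.
Martin is living and takes 1/9.
Edmund is living and takes 1/3.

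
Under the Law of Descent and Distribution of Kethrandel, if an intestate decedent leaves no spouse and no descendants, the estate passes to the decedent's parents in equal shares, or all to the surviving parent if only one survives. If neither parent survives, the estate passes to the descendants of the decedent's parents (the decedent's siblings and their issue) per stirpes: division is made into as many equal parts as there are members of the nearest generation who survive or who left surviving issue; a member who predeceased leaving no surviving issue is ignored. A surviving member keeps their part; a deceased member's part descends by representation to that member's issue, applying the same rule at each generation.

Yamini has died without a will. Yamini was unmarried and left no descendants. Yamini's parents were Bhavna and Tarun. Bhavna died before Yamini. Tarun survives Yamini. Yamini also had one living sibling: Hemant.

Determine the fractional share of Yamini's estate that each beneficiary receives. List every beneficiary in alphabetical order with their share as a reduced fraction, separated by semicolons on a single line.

Only one parent, Tarun, survives, so Tarun takes the entire estate. The siblings take nothing because a surviving parent has priority.

Tarun 1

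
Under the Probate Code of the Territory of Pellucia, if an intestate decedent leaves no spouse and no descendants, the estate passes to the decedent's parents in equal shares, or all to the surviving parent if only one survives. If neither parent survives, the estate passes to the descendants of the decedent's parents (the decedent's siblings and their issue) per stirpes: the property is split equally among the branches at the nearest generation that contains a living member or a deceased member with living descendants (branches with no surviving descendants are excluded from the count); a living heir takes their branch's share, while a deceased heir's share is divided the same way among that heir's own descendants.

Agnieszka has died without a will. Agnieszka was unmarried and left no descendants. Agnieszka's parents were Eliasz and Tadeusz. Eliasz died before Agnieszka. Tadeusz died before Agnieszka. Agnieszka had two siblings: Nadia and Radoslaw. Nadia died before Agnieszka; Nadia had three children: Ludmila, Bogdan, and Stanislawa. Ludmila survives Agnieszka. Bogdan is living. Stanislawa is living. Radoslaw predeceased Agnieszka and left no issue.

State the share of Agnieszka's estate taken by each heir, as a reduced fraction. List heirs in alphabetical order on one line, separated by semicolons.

Bogdan 1/3; Ludmila 1/3; Stanislawa 1/3

Neither parent survives and there are no descendants, so the estate passes to Agnieszka's siblings and their issue per stirpes.
Radoslaw left no surviving issue, so that branch lapses and is disregarded.
Nadia's line is the sole branch at this level, so the full 1 passes to Nadia's issue by representation.
The estate is divided into 3 equal shares of 1/3 among Ludmila, Bogdan, Stanislawa.
Ludmila is living and takes 1/3.
Bogdan is living and takes 1/3.
Stanislawa is living and takes 1/3.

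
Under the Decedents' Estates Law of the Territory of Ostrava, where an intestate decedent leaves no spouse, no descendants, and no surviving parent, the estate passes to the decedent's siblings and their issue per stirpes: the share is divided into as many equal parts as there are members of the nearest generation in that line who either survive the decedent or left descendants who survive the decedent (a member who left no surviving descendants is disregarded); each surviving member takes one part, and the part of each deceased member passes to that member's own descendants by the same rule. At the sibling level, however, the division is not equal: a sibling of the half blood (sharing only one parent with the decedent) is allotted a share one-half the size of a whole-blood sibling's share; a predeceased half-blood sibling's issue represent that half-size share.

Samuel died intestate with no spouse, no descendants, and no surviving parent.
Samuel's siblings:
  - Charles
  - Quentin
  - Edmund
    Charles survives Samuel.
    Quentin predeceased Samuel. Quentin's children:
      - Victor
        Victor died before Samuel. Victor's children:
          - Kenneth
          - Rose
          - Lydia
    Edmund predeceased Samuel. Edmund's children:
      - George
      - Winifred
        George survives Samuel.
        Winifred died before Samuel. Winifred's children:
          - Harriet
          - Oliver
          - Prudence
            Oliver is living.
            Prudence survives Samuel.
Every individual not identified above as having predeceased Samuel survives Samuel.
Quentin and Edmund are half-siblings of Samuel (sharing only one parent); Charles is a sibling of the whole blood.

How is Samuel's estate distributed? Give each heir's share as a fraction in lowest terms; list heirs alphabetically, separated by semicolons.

No spouse, descendants, or parent survives, so the estate passes to Samuel's siblings per stirpes.
Half-blood siblings count for one-half the weight of whole-blood siblings at the initial division.
Dividing 1 in proportion to weights (total weight 2): Charles (weight 1) → 1/2; Quentin (weight 1/2) → 1/4; Edmund (weight 1/2) → 1/4.
Charles is living and takes 1/2.
Quentin predeceased; the 1/4 allotted to Quentin's branch passes to Quentin's issue by representation.
Victor's line is the sole branch at this level, so the full 1/4 passes to Victor's issue by representation.
The 1/4 is divided into 3 equal shares of 1/12 among Kenneth, Rose, Lydia.
Kenneth is living and takes 1/12.
Rose is living and takes 1/12.
Lydia is living and takes 1/12.
Edmund predeceased; the 1/4 allotted to Edmund's branch passes to Edmund's issue by representation.
The 1/4 is divided into 2 equal shares of 1/8 among George, Winifred.
George is living and takes 1/8.
Winifred predeceased; the 1/8 allotted to Winifred's branch passes to Winifred's issue by representation.
The 1/8 is divided into 3 equal shares of 1/24 among Harriet, Oliver, Prudence.
Harriet is living and takes 1/24.
Oliver is living and takes 1/24.
Prudence is living and takes 1/24.

Charles 1/2; George 1/8; Harriet 1/24; Kenneth 1/12; Lydia 1/12; Oliver 1/24; Prudence 1/24; Rose 1/12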